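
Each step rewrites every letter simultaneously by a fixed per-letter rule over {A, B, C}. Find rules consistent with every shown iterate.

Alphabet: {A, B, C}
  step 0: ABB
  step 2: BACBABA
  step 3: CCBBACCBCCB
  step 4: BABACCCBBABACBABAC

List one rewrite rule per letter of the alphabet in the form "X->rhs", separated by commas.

  step 3 ⇒ step 4: CCBBACCBCCB ⇒ BA·BA·C·C·CB·BA·BA·C·BA·BA·C
    A ↦ CB
    B ↦ C
    C ↦ BA

A->CB, B->C, C->BA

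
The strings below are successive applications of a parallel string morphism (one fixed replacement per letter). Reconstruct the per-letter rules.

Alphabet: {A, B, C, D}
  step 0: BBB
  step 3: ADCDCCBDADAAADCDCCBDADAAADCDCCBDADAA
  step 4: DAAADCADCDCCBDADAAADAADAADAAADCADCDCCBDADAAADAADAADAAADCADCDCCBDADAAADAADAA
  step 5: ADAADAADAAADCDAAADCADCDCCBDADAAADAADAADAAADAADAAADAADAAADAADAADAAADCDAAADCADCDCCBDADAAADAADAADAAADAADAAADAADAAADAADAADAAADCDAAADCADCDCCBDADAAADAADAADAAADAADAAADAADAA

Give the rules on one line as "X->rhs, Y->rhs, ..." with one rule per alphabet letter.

  step 4 ⇒ step 5: DAAADCADCDCCBDADAAADAADAADAAADCADCDCCBDADAAADAADAADAAADCADCDCCBDADAAADAADAA ⇒ A·DAA·DAA·DAA·A·DC·DAA·A·DC·A·DC·DC·CBD·A·DAA·A·DAA·DAA·DAA·A·DAA·DAA·A·DAA·DAA·A·DAA·DAA·DAA·A·DC·DAA·A·DC·A·DC·DC·CBD·A·DAA·A·DAA·DAA·DAA·A·DAA·DAA·A·DAA·DAA·A·DAA·DAA·DAA·A·DC·DAA·A·DC·A·DC·DC·CBD·A·DAA·A·DAA·DAA·DAA·A·DAA·DAA·A·DAA·DAA
    A ↦ DAA
    B ↦ CBD
    C ↦ DC
    D ↦ A

A->DAA, B->CBD, C->DC, D->A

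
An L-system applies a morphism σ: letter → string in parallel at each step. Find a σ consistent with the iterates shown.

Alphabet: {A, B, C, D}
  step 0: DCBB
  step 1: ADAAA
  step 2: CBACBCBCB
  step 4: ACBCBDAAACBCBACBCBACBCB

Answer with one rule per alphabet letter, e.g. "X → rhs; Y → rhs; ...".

  step 1 ⇒ step 2: ADAAA ⇒ CB·A·CB·CB·CB
    A ↦ CB
    D ↦ A
  step 0 ⇒ step 1: DCBB ⇒ A·DA·A·A
    B ↦ A
  step 0 ⇒ step 1: DCBB ⇒ A·DA·A·A
    C ↦ DA

A->CB, B->A, C->DA, D->A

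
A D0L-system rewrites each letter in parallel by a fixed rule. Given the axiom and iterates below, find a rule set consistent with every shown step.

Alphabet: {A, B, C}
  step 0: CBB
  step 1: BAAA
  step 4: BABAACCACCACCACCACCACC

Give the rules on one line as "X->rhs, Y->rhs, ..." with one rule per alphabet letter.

  step 0 ⇒ step 1: CBB ⇒ BA·A·A
    B ↦ A
    C ↦ BA
    A ↦ CC  (constrained at step 1)

A->CC, B->A, C->BA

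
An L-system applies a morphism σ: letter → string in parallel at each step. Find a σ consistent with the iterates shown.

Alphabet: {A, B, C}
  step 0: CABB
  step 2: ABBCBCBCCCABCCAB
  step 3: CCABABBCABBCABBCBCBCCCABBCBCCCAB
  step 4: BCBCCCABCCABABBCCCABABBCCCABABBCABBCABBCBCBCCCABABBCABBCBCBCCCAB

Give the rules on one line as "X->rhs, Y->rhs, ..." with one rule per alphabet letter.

A->CC, B->AB, C->BC

  step 3 ⇒ step 4: CCABABBCABBCABBCBCBCCCABBCBCCCAB ⇒ BC·BC·CC·AB·CC·AB·AB·BC·CC·AB·AB·BC·CC·AB·AB·BC·AB·BC·AB·BC·BC·BC·CC·AB·AB·BC·AB·BC·BC·BC·CC·AB
    A ↦ CC
    B ↦ AB
    C ↦ BC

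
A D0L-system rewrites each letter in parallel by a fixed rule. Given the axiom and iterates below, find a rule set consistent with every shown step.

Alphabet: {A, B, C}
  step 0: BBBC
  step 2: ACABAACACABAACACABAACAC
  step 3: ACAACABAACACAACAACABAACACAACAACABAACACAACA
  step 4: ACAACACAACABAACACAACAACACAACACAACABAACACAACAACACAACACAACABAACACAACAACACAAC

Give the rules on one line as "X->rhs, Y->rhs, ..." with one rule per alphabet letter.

A->AC, B->ABA, C->A

  step 3 ⇒ step 4: ACAACABAACACAACAACABAACACAACAACABAACACAACA ⇒ AC·A·AC·AC·A·AC·ABA·AC·AC·A·AC·A·AC·AC·A·AC·AC·A·AC·ABA·AC·AC·A·AC·A·AC·AC·A·AC·AC·A·AC·ABA·AC·AC·A·AC·A·AC·AC·A·AC
    A ↦ AC
    B ↦ ABA
    C ↦ A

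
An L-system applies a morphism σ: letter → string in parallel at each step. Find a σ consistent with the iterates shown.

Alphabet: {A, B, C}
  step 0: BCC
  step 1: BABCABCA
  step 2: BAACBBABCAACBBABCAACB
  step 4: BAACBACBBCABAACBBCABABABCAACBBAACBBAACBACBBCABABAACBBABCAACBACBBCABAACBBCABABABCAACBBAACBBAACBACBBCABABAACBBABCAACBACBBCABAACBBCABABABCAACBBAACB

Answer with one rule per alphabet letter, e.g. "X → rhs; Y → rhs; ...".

A->ACB, B->BA, C->BCA

  step 1 ⇒ step 2: BABCABCA ⇒ BA·ACB·BA·BCA·ACB·BA·BCA·ACB
    A ↦ ACB
    B ↦ BA
    C ↦ BCA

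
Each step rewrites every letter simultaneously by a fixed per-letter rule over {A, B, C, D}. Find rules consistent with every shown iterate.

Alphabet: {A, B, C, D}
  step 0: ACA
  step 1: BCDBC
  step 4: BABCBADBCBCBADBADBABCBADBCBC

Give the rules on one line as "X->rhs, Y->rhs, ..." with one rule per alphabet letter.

A->BC, B->BA, C->D, D->AA

  step 0 ⇒ step 1: ACA ⇒ BC·D·BC
    A ↦ BC
    C ↦ D
    B ↦ BA  (constrained at step 1)
    D ↦ AA  (constrained at step 1)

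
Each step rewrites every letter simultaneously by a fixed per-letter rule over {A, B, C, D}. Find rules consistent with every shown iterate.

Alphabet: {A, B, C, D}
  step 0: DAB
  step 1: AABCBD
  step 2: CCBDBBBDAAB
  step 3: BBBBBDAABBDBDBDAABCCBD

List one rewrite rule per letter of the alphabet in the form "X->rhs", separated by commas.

A->C, B->BD, C->BB, D->AAB

  step 2 ⇒ step 3: CCBDBBBDAAB ⇒ BB·BB·BD·AAB·BD·BD·BD·AAB·C·C·BD
    A ↦ C
    B ↦ BD
    C ↦ BB
    D ↦ AAB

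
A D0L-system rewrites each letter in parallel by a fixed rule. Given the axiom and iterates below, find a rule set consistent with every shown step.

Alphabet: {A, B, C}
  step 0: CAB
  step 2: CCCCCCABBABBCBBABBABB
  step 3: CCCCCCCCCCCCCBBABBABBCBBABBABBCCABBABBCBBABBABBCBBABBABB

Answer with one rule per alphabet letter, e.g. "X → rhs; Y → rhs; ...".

A->CBB, B->ABB, C->CC

  step 2 ⇒ step 3: CCCCCCABBABBCBBABBABB ⇒ CC·CC·CC·CC·CC·CC·CBB·ABB·ABB·CBB·ABB·ABB·CC·ABB·ABB·CBB·ABB·ABB·CBB·ABB·ABB
    A ↦ CBB
    B ↦ ABB
    C ↦ CC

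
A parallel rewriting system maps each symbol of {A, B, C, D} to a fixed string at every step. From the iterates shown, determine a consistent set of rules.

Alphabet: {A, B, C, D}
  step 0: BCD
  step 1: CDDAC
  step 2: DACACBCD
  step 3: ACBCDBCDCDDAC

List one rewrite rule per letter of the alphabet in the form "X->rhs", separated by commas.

  step 2 ⇒ step 3: DACACBCD ⇒ AC·BC·D·BC·D·CD·D·AC
    A ↦ BC
    B ↦ CD
    C ↦ D
    D ↦ AC

A->BC, B->CD, C->D, D->AC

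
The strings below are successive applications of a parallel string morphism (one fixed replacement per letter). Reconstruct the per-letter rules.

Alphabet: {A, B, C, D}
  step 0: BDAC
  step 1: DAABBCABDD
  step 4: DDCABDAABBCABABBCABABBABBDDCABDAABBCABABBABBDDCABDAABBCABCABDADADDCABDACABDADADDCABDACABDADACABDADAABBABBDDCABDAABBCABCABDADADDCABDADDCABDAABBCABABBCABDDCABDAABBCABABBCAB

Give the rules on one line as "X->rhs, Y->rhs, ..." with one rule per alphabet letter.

  step 0 ⇒ step 1: BDAC ⇒ DA·ABB·CAB·DD
    A ↦ CAB
    B ↦ DA
    C ↦ DD
    D ↦ ABB

A->CAB, B->DA, C->DD, D->ABB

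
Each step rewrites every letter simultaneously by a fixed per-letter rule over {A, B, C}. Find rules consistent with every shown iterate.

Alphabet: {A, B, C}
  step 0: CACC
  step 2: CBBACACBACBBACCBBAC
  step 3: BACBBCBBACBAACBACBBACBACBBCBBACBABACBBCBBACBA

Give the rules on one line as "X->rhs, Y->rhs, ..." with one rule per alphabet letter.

A->AC, B->CBB, C->BA

  step 2 ⇒ step 3: CBBACACBACBBACCBBAC ⇒ BA·CBB·CBB·AC·BA·AC·BA·CBB·AC·BA·CBB·CBB·AC·BA·BA·CBB·CBB·AC·BA
    A ↦ AC
    B ↦ CBB
    C ↦ BA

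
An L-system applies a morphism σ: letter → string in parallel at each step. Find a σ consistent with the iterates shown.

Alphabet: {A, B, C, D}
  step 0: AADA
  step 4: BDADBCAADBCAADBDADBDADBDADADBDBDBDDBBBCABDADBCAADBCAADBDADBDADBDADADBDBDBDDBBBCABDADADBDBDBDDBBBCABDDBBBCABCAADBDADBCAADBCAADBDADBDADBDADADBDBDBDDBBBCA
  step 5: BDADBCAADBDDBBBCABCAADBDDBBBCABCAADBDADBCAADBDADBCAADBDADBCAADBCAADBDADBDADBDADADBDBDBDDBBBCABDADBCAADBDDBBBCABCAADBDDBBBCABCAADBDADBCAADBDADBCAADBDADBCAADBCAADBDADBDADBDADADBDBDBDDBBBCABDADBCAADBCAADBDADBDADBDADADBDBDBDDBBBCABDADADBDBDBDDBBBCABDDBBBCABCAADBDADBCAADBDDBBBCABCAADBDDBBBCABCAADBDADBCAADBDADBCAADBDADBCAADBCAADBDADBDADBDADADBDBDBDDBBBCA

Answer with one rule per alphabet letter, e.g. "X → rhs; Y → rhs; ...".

  step 4 ⇒ step 5: BDADBCAADBCAADBDADBDADBDADADBDBDBDDBBBCABDADBCAADBCAADBDADBDADBDADADBDBDBDDBBBCABDADADBDBDBDDBBBCABDDBBBCABCAADBDADBCAADBCAADBDADBDADBDADADBDBDBDDBBBCA ⇒ BD·AD·BCA·AD·BD·DBB·BCA·BCA·AD·BD·DBB·BCA·BCA·AD·BD·AD·BCA·AD·BD·AD·BCA·AD·BD·AD·BCA·AD·BCA·AD·BD·AD·BD·AD·BD·AD·AD·BD·BD·BD·DBB·BCA·BD·AD·BCA·AD·BD·DBB·BCA·BCA·AD·BD·DBB·BCA·BCA·AD·BD·AD·BCA·AD·BD·AD·BCA·AD·BD·AD·BCA·AD·BCA·AD·BD·AD·BD·AD·BD·AD·AD·BD·BD·BD·DBB·BCA·BD·AD·BCA·AD·BCA·AD·BD·AD·BD·AD·BD·AD·AD·BD·BD·BD·DBB·BCA·BD·AD·AD·BD·BD·BD·DBB·BCA·BD·DBB·BCA·BCA·AD·BD·AD·BCA·AD·BD·DBB·BCA·BCA·AD·BD·DBB·BCA·BCA·AD·BD·AD·BCA·AD·BD·AD·BCA·AD·BD·AD·BCA·AD·BCA·AD·BD·AD·BD·AD·BD·AD·AD·BD·BD·BD·DBB·BCA
    A ↦ BCA
    B ↦ BD
    C ↦ DBB
    D ↦ AD

A->BCA, B->BD, C->DBB, D->AD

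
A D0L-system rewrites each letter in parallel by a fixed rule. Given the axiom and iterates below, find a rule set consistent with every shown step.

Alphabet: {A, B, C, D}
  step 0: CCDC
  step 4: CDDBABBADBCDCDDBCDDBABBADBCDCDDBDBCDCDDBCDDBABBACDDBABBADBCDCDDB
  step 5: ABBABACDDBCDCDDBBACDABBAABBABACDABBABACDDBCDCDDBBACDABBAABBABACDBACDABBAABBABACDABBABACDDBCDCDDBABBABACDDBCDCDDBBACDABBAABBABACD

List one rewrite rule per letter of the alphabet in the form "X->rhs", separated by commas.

  step 4 ⇒ step 5: CDDBABBADBCDCDDBCDDBABBADBCDCDDBDBCDCDDBCDDBABBACDDBABBADBCDCDDB ⇒ AB·BA·BA·CD·DB·CD·CD·DB·BA·CD·AB·BA·AB·BA·BA·CD·AB·BA·BA·CD·DB·CD·CD·DB·BA·CD·AB·BA·AB·BA·BA·CD·BA·CD·AB·BA·AB·BA·BA·CD·AB·BA·BA·CD·DB·CD·CD·DB·AB·BA·BA·CD·DB·CD·CD·DB·BA·CD·AB·BA·AB·BA·BA·CD
    A ↦ DB
    B ↦ CD
    C ↦ AB
    D ↦ BA

A->DB, B->CD, C->AB, D->BA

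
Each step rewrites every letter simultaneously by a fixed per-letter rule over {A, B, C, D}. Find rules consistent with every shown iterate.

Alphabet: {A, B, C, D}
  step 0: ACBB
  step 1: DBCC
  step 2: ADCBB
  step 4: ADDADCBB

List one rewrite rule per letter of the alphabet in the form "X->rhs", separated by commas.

  step 1 ⇒ step 2: DBCC ⇒ AD·C·B·B
    B ↦ C
    C ↦ B
    D ↦ AD
  step 0 ⇒ step 1: ACBB ⇒ D·B·C·C
    A ↦ D

A->D, B->C, C->B, D->AD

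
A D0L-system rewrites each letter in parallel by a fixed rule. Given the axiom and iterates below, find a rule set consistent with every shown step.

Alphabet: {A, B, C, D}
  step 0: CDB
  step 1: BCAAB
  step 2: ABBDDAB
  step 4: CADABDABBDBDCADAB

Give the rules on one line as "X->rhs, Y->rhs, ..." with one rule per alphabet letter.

  step 1 ⇒ step 2: BCAAB ⇒ AB·B·D·D·AB
    A ↦ D
    B ↦ AB
    C ↦ B
  step 0 ⇒ step 1: CDB ⇒ B·CA·AB
    D ↦ CA

A->D, B->AB, C->B, D->CA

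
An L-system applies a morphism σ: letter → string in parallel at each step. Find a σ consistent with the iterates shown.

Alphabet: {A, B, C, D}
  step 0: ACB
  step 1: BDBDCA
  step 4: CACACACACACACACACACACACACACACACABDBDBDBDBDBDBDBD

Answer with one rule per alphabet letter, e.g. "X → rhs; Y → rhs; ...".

  step 0 ⇒ step 1: ACB ⇒ BD·BD·CA
    A ↦ BD
    B ↦ CA
    C ↦ BD
    D ↦ CA  (constrained at step 1)

A->BD, B->CA, C->BD, D->CA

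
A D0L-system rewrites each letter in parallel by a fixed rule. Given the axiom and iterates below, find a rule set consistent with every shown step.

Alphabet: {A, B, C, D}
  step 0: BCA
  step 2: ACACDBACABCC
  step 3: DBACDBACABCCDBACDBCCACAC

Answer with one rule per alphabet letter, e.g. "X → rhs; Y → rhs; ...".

A->DB, B->CC, C->AC, D->AB

  step 2 ⇒ step 3: ACACDBACABCC ⇒ DB·AC·DB·AC·AB·CC·DB·AC·DB·CC·AC·AC
    A ↦ DB
    B ↦ CC
    C ↦ AC
    D ↦ AB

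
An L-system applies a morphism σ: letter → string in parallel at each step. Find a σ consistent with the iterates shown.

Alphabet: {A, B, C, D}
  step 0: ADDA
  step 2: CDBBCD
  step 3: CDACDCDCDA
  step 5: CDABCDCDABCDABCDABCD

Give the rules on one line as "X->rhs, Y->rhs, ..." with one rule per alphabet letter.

A->B, B->CD, C->CD, D->A

  step 2 ⇒ step 3: CDBBCD ⇒ CD·A·CD·CD·CD·A
    B ↦ CD
    C ↦ CD
    D ↦ A
    A ↦ B  (constrained at step 0)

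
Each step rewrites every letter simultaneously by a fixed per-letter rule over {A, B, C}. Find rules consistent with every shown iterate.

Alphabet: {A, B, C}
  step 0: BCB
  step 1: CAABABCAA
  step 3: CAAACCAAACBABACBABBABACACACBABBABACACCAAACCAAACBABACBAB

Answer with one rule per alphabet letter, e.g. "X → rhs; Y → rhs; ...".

  step 0 ⇒ step 1: BCB ⇒ CAA·BAB·CAA
    B ↦ CAA
    C ↦ BAB
    A ↦ AC  (constrained at step 1)

A->AC, B->CAA, C->BAB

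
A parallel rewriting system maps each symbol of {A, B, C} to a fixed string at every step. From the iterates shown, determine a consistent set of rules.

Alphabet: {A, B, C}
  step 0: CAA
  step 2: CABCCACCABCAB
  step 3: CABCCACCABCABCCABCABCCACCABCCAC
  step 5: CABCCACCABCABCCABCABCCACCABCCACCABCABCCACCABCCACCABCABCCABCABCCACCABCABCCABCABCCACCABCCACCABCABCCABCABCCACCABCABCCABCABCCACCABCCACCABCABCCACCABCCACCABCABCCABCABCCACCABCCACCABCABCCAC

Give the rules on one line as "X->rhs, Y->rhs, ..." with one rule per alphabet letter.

  step 2 ⇒ step 3: CABCCACCABCAB ⇒ CAB·C·CAC·CAB·CAB·C·CAB·CAB·C·CAC·CAB·C·CAC
    A ↦ C
    B ↦ CAC
    C ↦ CAB

A->C, B->CAC, C->CAB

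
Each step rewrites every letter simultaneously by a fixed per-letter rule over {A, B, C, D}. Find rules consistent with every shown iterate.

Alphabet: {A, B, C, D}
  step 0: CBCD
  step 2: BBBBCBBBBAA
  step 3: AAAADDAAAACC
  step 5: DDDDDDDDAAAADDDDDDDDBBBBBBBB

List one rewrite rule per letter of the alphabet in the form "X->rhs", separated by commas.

  step 2 ⇒ step 3: BBBBCBBBBAA ⇒ A·A·A·A·DD·A·A·A·A·C·C
    A ↦ C
    B ↦ A
    C ↦ DD
    D ↦ BB  (constrained at step 0)

A->C, B->A, C->DD, D->BB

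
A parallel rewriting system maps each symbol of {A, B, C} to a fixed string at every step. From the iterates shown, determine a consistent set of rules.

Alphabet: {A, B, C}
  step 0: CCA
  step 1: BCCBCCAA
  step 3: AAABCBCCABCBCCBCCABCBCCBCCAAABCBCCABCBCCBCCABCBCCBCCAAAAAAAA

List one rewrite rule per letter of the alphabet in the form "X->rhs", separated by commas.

  step 0 ⇒ step 1: CCA ⇒ BCC·BCC·AA
    A ↦ AA
    C ↦ BCC
    B ↦ ABC  (constrained at step 1)

A->AA, B->ABC, C->BCC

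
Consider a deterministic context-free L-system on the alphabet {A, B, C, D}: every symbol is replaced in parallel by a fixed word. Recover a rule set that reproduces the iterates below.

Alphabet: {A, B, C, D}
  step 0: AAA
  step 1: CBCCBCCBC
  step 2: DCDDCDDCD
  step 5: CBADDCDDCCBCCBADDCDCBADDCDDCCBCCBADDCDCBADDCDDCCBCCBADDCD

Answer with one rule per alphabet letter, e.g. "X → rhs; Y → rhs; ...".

A->CBC, B->C, C->D, D->CBA

  step 1 ⇒ step 2: CBCCBCCBC ⇒ D·C·D·D·C·D·D·C·D
    B ↦ C
    C ↦ D
  step 0 ⇒ step 1: AAA ⇒ CBC·CBC·CBC
    A ↦ CBC
    D ↦ CBA  (constrained at step 2)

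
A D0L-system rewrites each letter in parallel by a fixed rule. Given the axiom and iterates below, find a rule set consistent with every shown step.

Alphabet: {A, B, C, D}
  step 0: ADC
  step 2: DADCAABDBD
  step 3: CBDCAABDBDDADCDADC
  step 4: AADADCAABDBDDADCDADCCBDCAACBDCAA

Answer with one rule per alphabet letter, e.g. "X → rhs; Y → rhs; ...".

  step 3 ⇒ step 4: CBDCAABDBDDADCDADC ⇒ AA·DAD·C·AA·BD·BD·DAD·C·DAD·C·C·BD·C·AA·C·BD·C·AA
    A ↦ BD
    B ↦ DAD
    C ↦ AA
    D ↦ C

A->BD, B->DAD, C->AA, D->C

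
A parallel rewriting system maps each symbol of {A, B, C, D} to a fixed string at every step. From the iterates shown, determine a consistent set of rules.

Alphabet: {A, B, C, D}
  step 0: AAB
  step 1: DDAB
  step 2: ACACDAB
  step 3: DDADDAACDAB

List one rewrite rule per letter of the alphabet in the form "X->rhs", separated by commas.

A->D, B->AB, C->DA, D->AC

  step 2 ⇒ step 3: ACACDAB ⇒ D·DA·D·DA·AC·D·AB
    A ↦ D
    B ↦ AB
    C ↦ DA
    D ↦ AC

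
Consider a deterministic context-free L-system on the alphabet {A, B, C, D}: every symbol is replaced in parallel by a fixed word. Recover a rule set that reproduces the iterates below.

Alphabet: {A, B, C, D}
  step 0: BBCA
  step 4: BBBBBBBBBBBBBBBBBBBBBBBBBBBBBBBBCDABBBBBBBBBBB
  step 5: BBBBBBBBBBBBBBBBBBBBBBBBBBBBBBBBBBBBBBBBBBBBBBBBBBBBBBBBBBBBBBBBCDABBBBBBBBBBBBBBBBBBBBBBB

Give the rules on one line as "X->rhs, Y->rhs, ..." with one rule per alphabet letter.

  step 4 ⇒ step 5: BBBBBBBBBBBBBBBBBBBBBBBBBBBBBBBBCDABBBBBBBBBBB ⇒ BB·BB·BB·BB·BB·BB·BB·BB·BB·BB·BB·BB·BB·BB·BB·BB·BB·BB·BB·BB·BB·BB·BB·BB·BB·BB·BB·BB·BB·BB·BB·BB·CD·A·B·BB·BB·BB·BB·BB·BB·BB·BB·BB·BB·BB
    A ↦ B
    B ↦ BB
    C ↦ CD
    D ↦ A

A->B, B->BB, C->CD, D->A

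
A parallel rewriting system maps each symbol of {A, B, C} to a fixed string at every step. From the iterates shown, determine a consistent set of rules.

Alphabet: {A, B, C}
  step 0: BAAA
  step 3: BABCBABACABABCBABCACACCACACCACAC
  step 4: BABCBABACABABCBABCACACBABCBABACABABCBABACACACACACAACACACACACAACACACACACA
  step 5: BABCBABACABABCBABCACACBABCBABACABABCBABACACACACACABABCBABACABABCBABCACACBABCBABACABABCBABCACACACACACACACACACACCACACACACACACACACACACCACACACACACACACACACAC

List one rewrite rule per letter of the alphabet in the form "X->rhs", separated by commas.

A->C, B->BAB, C->ACA

  step 4 ⇒ step 5: BABCBABACABABCBABCACACBABCBABACABABCBABACACACACACAACACACACACAACACACACACA ⇒ BAB·C·BAB·ACA·BAB·C·BAB·C·ACA·C·BAB·C·BAB·ACA·BAB·C·BAB·ACA·C·ACA·C·ACA·BAB·C·BAB·ACA·BAB·C·BAB·C·ACA·C·BAB·C·BAB·ACA·BAB·C·BAB·C·ACA·C·ACA·C·ACA·C·ACA·C·ACA·C·C·ACA·C·ACA·C·ACA·C·ACA·C·ACA·C·C·ACA·C·ACA·C·ACA·C·ACA·C·ACA·C
    A ↦ C
    B ↦ BAB
    C ↦ ACA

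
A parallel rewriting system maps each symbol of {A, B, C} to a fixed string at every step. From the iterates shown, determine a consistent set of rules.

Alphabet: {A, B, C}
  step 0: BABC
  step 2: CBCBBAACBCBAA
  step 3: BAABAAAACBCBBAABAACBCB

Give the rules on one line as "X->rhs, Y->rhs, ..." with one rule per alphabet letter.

  step 2 ⇒ step 3: CBCBBAACBCBAA ⇒ B·AA·B·AA·AA·CB·CB·B·AA·B·AA·CB·CB
    A ↦ CB
    B ↦ AA
    C ↦ B

A->CB, B->AA, C->B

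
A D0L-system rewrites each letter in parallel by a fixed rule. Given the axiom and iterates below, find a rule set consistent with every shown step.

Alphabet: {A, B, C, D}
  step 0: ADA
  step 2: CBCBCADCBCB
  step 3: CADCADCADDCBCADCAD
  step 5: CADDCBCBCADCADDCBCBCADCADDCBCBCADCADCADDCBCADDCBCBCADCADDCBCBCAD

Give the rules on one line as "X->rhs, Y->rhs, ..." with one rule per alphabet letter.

A->DD, B->D, C->CA, D->CB

  step 2 ⇒ step 3: CBCBCADCBCB ⇒ CA·D·CA·D·CA·DD·CB·CA·D·CA·D
    A ↦ DD
    B ↦ D
    C ↦ CA
    D ↦ CB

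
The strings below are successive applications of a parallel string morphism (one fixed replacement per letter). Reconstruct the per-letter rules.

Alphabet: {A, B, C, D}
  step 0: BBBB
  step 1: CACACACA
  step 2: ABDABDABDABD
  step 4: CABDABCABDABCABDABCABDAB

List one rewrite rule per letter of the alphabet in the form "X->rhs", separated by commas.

A->D, B->CA, C->AB, D->C

  step 1 ⇒ step 2: CACACACA ⇒ AB·D·AB·D·AB·D·AB·D
    A ↦ D
    C ↦ AB
  step 0 ⇒ step 1: BBBB ⇒ CA·CA·CA·CA
    B ↦ CA
    D ↦ C  (constrained at step 2)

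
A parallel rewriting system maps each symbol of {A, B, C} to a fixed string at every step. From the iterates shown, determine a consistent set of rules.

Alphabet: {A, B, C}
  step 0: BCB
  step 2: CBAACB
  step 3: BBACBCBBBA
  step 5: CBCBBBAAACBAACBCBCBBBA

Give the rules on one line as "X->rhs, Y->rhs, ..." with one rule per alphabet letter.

  step 2 ⇒ step 3: CBAACB ⇒ BB·A·CB·CB·BB·A
    A ↦ CB
    B ↦ A
    C ↦ BB

A->CB, B->A, C->BB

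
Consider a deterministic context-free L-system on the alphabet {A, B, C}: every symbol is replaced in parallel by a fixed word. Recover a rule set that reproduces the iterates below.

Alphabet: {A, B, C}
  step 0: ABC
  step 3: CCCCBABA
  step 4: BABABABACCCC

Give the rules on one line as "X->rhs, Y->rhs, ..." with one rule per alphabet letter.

  step 3 ⇒ step 4: CCCCBABA ⇒ BA·BA·BA·BA·C·C·C·C
    A ↦ C
    B ↦ C
    C ↦ BA

A->C, B->C, C->BA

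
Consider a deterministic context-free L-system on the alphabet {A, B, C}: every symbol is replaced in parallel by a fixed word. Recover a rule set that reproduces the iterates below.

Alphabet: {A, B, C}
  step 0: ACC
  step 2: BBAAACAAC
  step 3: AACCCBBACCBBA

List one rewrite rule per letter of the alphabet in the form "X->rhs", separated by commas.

A->C, B->A, C->BBA

  step 2 ⇒ step 3: BBAAACAAC ⇒ A·A·C·C·C·BBA·C·C·BBA
    A ↦ C
    B ↦ A
    C ↦ BBA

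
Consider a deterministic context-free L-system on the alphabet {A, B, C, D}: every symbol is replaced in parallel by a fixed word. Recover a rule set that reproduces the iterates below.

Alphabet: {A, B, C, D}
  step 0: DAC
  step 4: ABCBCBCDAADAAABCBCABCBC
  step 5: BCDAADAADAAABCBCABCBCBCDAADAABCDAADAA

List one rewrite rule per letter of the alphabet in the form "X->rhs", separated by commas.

  step 4 ⇒ step 5: ABCBCBCDAADAAABCBCABCBC ⇒ BC·D·AA·D·AA·D·AA·A·BC·BC·A·BC·BC·BC·D·AA·D·AA·BC·D·AA·D·AA
    A ↦ BC
    B ↦ D
    C ↦ AA
    D ↦ A

A->BC, B->D, C->AA, D->A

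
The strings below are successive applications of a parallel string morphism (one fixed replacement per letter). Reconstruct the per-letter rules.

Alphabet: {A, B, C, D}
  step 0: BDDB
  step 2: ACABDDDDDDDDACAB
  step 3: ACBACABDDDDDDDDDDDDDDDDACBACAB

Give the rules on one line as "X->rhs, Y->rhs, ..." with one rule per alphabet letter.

  step 2 ⇒ step 3: ACABDDDDDDDDACAB ⇒ AC·B·AC·AB·DD·DD·DD·DD·DD·DD·DD·DD·AC·B·AC·AB
    A ↦ AC
    B ↦ AB
    C ↦ B
    D ↦ DD

A->AC, B->AB, C->B, D->DD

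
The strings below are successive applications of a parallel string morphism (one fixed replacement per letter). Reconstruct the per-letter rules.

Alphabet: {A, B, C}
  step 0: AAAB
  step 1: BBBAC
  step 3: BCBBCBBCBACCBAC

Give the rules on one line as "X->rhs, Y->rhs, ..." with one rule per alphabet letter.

  step 0 ⇒ step 1: AAAB ⇒ B·B·B·AC
    A ↦ B
    B ↦ AC
    C ↦ CB  (constrained at step 1)

A->B, B->AC, C->CB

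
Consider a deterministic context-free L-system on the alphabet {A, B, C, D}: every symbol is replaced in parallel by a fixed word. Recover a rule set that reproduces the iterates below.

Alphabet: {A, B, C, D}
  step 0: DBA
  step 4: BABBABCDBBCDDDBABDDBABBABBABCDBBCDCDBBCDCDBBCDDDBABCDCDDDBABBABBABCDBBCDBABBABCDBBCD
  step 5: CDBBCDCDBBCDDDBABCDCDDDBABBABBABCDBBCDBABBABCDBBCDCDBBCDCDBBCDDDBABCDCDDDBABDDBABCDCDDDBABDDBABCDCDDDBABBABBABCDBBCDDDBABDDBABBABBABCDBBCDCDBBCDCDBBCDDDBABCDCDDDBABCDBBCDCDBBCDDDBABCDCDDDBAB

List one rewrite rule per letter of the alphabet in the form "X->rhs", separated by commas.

A->BB, B->CD, C->DD, D->BAB

  step 4 ⇒ step 5: BABBABCDBBCDDDBABDDBABBABBABCDBBCDCDBBCDCDBBCDDDBABCDCDDDBABBABBABCDBBCDBABBABCDBBCD ⇒ CD·BB·CD·CD·BB·CD·DD·BAB·CD·CD·DD·BAB·BAB·BAB·CD·BB·CD·BAB·BAB·CD·BB·CD·CD·BB·CD·CD·BB·CD·DD·BAB·CD·CD·DD·BAB·DD·BAB·CD·CD·DD·BAB·DD·BAB·CD·CD·DD·BAB·BAB·BAB·CD·BB·CD·DD·BAB·DD·BAB·BAB·BAB·CD·BB·CD·CD·BB·CD·CD·BB·CD·DD·BAB·CD·CD·DD·BAB·CD·BB·CD·CD·BB·CD·DD·BAB·CD·CD·DD·BAB
    A ↦ BB
    B ↦ CD
    C ↦ DD
    D ↦ BAB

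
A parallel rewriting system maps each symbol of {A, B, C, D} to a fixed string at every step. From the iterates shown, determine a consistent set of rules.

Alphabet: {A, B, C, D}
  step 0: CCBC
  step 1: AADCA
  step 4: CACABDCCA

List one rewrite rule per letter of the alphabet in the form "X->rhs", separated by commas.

  step 0 ⇒ step 1: CCBC ⇒ A·A·DC·A
    B ↦ DC
    C ↦ A
    A ↦ B  (constrained at step 1)
    D ↦ C  (constrained at step 1)

A->B, B->DC, C->A, D->C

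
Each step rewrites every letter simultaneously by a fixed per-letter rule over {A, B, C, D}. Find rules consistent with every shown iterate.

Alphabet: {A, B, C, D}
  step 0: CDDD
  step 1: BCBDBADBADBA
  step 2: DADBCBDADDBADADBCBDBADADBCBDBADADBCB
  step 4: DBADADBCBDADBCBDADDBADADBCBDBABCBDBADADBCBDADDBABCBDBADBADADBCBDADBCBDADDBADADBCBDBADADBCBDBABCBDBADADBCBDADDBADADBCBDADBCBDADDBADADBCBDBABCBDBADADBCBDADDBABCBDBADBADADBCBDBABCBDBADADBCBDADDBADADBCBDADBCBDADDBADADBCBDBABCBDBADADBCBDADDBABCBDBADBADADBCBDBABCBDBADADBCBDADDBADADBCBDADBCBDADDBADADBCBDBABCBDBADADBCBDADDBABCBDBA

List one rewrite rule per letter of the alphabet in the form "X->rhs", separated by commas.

  step 1 ⇒ step 2: BCBDBADBADBA ⇒ DAD·BCB·DAD·DBA·DAD·BCB·DBA·DAD·BCB·DBA·DAD·BCB
    A ↦ BCB
    B ↦ DAD
    C ↦ BCB
    D ↦ DBA

A->BCB, B->DAD, C->BCB, D->DBA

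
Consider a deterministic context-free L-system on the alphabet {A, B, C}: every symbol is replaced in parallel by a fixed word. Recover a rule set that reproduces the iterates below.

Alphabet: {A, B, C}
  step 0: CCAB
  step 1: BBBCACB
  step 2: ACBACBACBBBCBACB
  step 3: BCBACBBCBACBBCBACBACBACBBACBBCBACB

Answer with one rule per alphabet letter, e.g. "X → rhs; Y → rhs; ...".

  step 2 ⇒ step 3: ACBACBACBBBCBACB ⇒ BC·B·ACB·BC·B·ACB·BC·B·ACB·ACB·ACB·B·ACB·BC·B·ACB
    A ↦ BC
    B ↦ ACB
    C ↦ B

A->BC, B->ACB, C->B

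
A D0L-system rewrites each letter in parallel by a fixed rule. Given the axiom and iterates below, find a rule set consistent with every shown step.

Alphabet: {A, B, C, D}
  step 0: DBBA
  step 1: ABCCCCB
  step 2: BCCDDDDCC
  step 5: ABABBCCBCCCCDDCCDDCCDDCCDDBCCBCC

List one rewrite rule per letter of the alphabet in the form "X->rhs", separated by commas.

  step 1 ⇒ step 2: ABCCCCB ⇒ B·CC·D·D·D·D·CC
    A ↦ B
    B ↦ CC
    C ↦ D
  step 0 ⇒ step 1: DBBA ⇒ AB·CC·CC·B
    D ↦ AB

A->B, B->CC, C->D, D->AB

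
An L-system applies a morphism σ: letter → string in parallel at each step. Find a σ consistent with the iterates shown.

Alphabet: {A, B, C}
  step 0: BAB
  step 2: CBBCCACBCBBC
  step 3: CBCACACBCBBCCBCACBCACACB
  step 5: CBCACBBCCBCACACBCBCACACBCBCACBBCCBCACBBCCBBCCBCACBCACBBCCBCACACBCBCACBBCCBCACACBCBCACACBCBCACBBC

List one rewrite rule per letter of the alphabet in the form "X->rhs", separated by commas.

  step 2 ⇒ step 3: CBBCCACBCBBC ⇒ CB·CA·CA·CB·CB·BC·CB·CA·CB·CA·CA·CB
    A ↦ BC
    B ↦ CA
    C ↦ CB

A->BC, B->CA, C->CB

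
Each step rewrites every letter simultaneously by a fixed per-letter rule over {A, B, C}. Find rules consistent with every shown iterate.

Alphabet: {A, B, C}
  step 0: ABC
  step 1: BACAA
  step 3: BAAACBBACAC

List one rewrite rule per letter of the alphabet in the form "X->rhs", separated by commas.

A->B, B->AC, C->AA

  step 0 ⇒ step 1: ABC ⇒ B·AC·AA
    A ↦ B
    B ↦ AC
    C ↦ AA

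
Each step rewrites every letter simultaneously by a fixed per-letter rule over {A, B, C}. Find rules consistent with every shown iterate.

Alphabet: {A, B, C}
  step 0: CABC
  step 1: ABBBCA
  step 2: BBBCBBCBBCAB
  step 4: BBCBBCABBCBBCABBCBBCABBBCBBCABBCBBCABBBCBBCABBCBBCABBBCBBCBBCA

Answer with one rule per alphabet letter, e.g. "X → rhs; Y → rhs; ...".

A->B, B->BBC, C->A

  step 1 ⇒ step 2: ABBBCA ⇒ B·BBC·BBC·BBC·A·B
    A ↦ B
    B ↦ BBC
    C ↦ A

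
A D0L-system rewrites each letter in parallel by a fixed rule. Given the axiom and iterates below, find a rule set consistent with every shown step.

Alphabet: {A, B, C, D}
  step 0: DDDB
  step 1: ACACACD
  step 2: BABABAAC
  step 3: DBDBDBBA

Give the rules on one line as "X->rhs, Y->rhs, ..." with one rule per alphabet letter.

A->B, B->D, C->A, D->AC

  step 2 ⇒ step 3: BABABAAC ⇒ D·B·D·B·D·B·B·A
    A ↦ B
    B ↦ D
    C ↦ A
  step 0 ⇒ step 1: DDDB ⇒ AC·AC·AC·D
    D ↦ AC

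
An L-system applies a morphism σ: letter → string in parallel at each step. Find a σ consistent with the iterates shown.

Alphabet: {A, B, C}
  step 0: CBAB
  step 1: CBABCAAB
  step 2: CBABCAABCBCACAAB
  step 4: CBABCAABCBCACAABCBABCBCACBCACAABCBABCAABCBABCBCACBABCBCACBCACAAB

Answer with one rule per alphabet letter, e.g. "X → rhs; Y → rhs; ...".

  step 1 ⇒ step 2: CBABCAAB ⇒ CB·AB·CA·AB·CB·CA·CA·AB
    A ↦ CA
    B ↦ AB
    C ↦ CB

A->CA, B->AB, C->CB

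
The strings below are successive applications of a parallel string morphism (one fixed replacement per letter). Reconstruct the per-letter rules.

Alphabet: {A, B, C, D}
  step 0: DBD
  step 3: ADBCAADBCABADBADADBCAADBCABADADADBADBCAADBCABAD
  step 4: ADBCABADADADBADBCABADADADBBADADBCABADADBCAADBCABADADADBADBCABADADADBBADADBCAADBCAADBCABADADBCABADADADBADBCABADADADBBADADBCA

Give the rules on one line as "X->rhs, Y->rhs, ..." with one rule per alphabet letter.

A->ADB, B->BAD, C->AD, D->CA

  step 3 ⇒ step 4: ADBCAADBCABADBADADBCAADBCABADADADBADBCAADBCABAD ⇒ ADB·CA·BAD·AD·ADB·ADB·CA·BAD·AD·ADB·BAD·ADB·CA·BAD·ADB·CA·ADB·CA·BAD·AD·ADB·ADB·CA·BAD·AD·ADB·BAD·ADB·CA·ADB·CA·ADB·CA·BAD·ADB·CA·BAD·AD·ADB·ADB·CA·BAD·AD·ADB·BAD·ADB·CA
    A ↦ ADB
    B ↦ BAD
    C ↦ AD
    D ↦ CA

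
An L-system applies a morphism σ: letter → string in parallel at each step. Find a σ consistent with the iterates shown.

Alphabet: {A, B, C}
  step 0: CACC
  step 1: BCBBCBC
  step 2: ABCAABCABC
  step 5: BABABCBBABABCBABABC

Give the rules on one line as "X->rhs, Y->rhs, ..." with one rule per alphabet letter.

A->B, B->A, C->BC

  step 1 ⇒ step 2: BCBBCBC ⇒ A·BC·A·A·BC·A·BC
    B ↦ A
    C ↦ BC
  step 0 ⇒ step 1: CACC ⇒ BC·B·BC·BC
    A ↦ B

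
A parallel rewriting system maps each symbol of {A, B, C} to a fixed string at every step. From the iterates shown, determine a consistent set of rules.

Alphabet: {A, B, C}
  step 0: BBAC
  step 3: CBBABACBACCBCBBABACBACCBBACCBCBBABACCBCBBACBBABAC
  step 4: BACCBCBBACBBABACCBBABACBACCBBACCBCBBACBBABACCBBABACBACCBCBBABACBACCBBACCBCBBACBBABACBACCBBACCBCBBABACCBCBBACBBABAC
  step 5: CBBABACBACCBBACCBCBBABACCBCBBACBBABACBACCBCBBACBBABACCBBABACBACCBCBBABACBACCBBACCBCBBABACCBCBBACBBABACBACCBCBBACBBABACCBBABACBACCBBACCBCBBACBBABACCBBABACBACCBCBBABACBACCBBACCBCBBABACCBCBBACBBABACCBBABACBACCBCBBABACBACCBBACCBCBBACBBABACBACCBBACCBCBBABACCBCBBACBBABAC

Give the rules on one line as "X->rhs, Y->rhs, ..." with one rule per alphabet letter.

  step 4 ⇒ step 5: BACCBCBBACBBABACCBBABACBACCBBACCBCBBACBBABACCBBABACBACCBCBBABACBACCBBACCBCBBACBBABACBACCBBACCBCBBABACCBCBBACBBABAC ⇒ CB·BA·BAC·BAC·CB·BAC·CB·CB·BA·BAC·CB·CB·BA·CB·BA·BAC·BAC·CB·CB·BA·CB·BA·BAC·CB·BA·BAC·BAC·CB·CB·BA·BAC·BAC·CB·BAC·CB·CB·BA·BAC·CB·CB·BA·CB·BA·BAC·BAC·CB·CB·BA·CB·BA·BAC·CB·BA·BAC·BAC·CB·BAC·CB·CB·BA·CB·BA·BAC·CB·BA·BAC·BAC·CB·CB·BA·BAC·BAC·CB·BAC·CB·CB·BA·BAC·CB·CB·BA·CB·BA·BAC·CB·BA·BAC·BAC·CB·CB·BA·BAC·BAC·CB·BAC·CB·CB·BA·CB·BA·BAC·BAC·CB·BAC·CB·CB·BA·BAC·CB·CB·BA·CB·BA·BAC
    A ↦ BA
    B ↦ CB
    C ↦ BAC

A->BA, B->CB, C->BAC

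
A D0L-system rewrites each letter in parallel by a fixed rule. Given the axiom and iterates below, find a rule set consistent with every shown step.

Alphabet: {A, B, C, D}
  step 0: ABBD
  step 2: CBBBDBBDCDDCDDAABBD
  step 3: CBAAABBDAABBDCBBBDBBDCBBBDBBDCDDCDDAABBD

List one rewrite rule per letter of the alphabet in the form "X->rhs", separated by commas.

  step 2 ⇒ step 3: CBBBDBBDCDDCDDAABBD ⇒ CB·A·A·A·BBD·A·A·BBD·CB·BBD·BBD·CB·BBD·BBD·CDD·CDD·A·A·BBD
    A ↦ CDD
    B ↦ A
    C ↦ CB
    D ↦ BBD

A->CDD, B->A, C->CB, D->BBD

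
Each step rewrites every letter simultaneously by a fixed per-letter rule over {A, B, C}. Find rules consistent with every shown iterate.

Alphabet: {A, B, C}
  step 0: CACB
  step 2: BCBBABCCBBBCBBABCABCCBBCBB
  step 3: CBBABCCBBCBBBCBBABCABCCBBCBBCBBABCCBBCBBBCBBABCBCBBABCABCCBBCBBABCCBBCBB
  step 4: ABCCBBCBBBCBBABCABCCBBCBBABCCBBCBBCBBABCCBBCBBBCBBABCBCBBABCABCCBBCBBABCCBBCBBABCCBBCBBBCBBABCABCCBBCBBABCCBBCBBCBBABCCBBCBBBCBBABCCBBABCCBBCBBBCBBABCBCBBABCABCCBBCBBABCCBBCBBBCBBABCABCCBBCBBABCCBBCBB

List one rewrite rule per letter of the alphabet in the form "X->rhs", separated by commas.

  step 3 ⇒ step 4: CBBABCCBBCBBBCBBABCABCCBBCBBCBBABCCBBCBBBCBBABCBCBBABCABCCBBCBBABCCBBCBB ⇒ ABC·CBB·CBB·B·CBB·ABC·ABC·CBB·CBB·ABC·CBB·CBB·CBB·ABC·CBB·CBB·B·CBB·ABC·B·CBB·ABC·ABC·CBB·CBB·ABC·CBB·CBB·ABC·CBB·CBB·B·CBB·ABC·ABC·CBB·CBB·ABC·CBB·CBB·CBB·ABC·CBB·CBB·B·CBB·ABC·CBB·ABC·CBB·CBB·B·CBB·ABC·B·CBB·ABC·ABC·CBB·CBB·ABC·CBB·CBB·B·CBB·ABC·ABC·CBB·CBB·ABC·CBB·CBB
    A ↦ B
    B ↦ CBB
    C ↦ ABC

A->B, B->CBB, C->ABC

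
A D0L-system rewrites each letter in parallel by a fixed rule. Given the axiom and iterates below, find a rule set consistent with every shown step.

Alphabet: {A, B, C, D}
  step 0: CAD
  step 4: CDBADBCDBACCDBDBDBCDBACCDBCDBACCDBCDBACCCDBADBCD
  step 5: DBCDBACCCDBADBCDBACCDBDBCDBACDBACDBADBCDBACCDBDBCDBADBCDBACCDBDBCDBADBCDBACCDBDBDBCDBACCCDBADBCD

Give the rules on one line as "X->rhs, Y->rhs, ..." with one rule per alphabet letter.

  step 4 ⇒ step 5: CDBADBCDBACCDBDBDBCDBACCDBCDBACCDBCDBACCCDBADBCD ⇒ DB·CD·BA·CC·CD·BA·DB·CD·BA·CC·DB·DB·CD·BA·CD·BA·CD·BA·DB·CD·BA·CC·DB·DB·CD·BA·DB·CD·BA·CC·DB·DB·CD·BA·DB·CD·BA·CC·DB·DB·DB·CD·BA·CC·CD·BA·DB·CD
    A ↦ CC
    B ↦ BA
    C ↦ DB
    D ↦ CD

A->CC, B->BA, C->DB, D->CD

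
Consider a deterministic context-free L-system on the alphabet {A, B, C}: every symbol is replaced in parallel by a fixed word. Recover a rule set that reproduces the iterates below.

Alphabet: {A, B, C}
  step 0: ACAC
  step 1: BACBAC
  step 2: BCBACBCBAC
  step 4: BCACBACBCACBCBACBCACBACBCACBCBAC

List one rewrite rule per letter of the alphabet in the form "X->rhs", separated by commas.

A->B, B->BC, C->AC

  step 1 ⇒ step 2: BACBAC ⇒ BC·B·AC·BC·B·AC
    A ↦ B
    B ↦ BC
    C ↦ AC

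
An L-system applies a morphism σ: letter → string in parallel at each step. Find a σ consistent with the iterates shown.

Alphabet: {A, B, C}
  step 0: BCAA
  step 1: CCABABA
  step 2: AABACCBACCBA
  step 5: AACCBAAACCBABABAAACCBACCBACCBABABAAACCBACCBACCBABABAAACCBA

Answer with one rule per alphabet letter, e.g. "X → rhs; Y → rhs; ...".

A->BA, B->CC, C->A

  step 1 ⇒ step 2: CCABABA ⇒ A·A·BA·CC·BA·CC·BA
    A ↦ BA
    B ↦ CC
    C ↦ A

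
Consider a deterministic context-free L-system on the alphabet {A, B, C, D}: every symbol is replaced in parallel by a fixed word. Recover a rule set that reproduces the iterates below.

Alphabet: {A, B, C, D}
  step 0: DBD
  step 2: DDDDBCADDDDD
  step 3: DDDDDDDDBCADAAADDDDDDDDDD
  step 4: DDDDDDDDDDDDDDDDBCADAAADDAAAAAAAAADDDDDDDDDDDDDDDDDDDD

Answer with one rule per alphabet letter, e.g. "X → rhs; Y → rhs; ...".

  step 3 ⇒ step 4: DDDDDDDDBCADAAADDDDDDDDDD ⇒ DD·DD·DD·DD·DD·DD·DD·DD·BC·AD·AAA·DD·AAA·AAA·AAA·DD·DD·DD·DD·DD·DD·DD·DD·DD·DD
    A ↦ AAA
    B ↦ BC
    C ↦ AD
    D ↦ DD

A->AAA, B->BC, C->AD, D->DD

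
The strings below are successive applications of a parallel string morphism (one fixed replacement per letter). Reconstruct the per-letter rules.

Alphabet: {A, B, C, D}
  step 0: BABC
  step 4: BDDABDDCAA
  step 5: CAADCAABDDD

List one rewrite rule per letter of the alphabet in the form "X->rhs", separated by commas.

A->D, B->C, C->BD, D->A

  step 4 ⇒ step 5: BDDABDDCAA ⇒ C·A·A·D·C·A·A·BD·D·D
    A ↦ D
    B ↦ C
    C ↦ BD
    D ↦ A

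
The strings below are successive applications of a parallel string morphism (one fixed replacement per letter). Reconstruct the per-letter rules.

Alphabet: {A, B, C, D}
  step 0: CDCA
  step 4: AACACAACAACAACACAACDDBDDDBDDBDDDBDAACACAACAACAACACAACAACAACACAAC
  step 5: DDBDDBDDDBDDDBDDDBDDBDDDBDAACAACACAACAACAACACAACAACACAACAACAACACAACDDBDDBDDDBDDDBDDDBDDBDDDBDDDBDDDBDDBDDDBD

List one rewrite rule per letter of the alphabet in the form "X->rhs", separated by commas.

A->D, B->AC, C->BD, D->AAC

  step 4 ⇒ step 5: AACACAACAACAACACAACDDBDDDBDDBDDDBDAACACAACAACAACACAACAACAACACAAC ⇒ D·D·BD·D·BD·D·D·BD·D·D·BD·D·D·BD·D·BD·D·D·BD·AAC·AAC·AC·AAC·AAC·AAC·AC·AAC·AAC·AC·AAC·AAC·AAC·AC·AAC·D·D·BD·D·BD·D·D·BD·D·D·BD·D·D·BD·D·BD·D·D·BD·D·D·BD·D·D·BD·D·BD·D·D·BD
    A ↦ D
    B ↦ AC
    C ↦ BD
    D ↦ AAC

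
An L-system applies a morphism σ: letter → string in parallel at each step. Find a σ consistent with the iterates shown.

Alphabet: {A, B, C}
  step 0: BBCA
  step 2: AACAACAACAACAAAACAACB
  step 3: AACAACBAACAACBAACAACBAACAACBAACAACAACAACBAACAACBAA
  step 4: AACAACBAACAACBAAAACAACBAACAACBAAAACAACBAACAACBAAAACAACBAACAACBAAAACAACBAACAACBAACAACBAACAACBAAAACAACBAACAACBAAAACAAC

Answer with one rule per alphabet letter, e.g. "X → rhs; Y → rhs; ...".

A->AAC, B->AA, C->B

  step 3 ⇒ step 4: AACAACBAACAACBAACAACBAACAACBAACAACAACAACBAACAACBAA ⇒ AAC·AAC·B·AAC·AAC·B·AA·AAC·AAC·B·AAC·AAC·B·AA·AAC·AAC·B·AAC·AAC·B·AA·AAC·AAC·B·AAC·AAC·B·AA·AAC·AAC·B·AAC·AAC·B·AAC·AAC·B·AAC·AAC·B·AA·AAC·AAC·B·AAC·AAC·B·AA·AAC·AAC
    A ↦ AAC
    B ↦ AA
    C ↦ B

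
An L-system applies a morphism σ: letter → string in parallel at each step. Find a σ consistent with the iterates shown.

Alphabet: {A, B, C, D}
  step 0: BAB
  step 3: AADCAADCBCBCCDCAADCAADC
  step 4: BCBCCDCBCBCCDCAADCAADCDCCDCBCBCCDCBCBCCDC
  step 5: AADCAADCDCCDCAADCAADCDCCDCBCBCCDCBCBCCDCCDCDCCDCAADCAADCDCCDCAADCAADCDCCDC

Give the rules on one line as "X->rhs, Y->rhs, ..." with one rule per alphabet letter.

A->BC, B->AA, C->DC, D->C

  step 4 ⇒ step 5: BCBCCDCBCBCCDCAADCAADCDCCDCBCBCCDCBCBCCDC ⇒ AA·DC·AA·DC·DC·C·DC·AA·DC·AA·DC·DC·C·DC·BC·BC·C·DC·BC·BC·C·DC·C·DC·DC·C·DC·AA·DC·AA·DC·DC·C·DC·AA·DC·AA·DC·DC·C·DC
    A ↦ BC
    B ↦ AA
    C ↦ DC
    D ↦ C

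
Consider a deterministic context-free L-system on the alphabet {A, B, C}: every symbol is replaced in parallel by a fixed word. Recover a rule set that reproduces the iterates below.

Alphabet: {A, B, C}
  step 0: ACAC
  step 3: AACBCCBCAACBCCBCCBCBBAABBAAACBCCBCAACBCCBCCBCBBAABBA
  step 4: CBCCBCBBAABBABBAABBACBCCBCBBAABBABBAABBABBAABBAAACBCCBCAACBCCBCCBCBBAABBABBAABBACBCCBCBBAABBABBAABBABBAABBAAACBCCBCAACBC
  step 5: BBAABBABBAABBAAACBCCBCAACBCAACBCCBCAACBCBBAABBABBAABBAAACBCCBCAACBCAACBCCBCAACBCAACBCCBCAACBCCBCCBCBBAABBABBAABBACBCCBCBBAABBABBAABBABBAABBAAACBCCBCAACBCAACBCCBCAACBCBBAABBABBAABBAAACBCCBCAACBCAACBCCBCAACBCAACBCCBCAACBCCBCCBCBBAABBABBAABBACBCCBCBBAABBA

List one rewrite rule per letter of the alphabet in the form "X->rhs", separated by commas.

  step 4 ⇒ step 5: CBCCBCBBAABBABBAABBACBCCBCBBAABBABBAABBABBAABBAAACBCCBCAACBCCBCCBCBBAABBABBAABBACBCCBCBBAABBABBAABBABBAABBAAACBCCBCAACBC ⇒ BBA·A·BBA·BBA·A·BBA·A·A·CBC·CBC·A·A·CBC·A·A·CBC·CBC·A·A·CBC·BBA·A·BBA·BBA·A·BBA·A·A·CBC·CBC·A·A·CBC·A·A·CBC·CBC·A·A·CBC·A·A·CBC·CBC·A·A·CBC·CBC·CBC·BBA·A·BBA·BBA·A·BBA·CBC·CBC·BBA·A·BBA·BBA·A·BBA·BBA·A·BBA·A·A·CBC·CBC·A·A·CBC·A·A·CBC·CBC·A·A·CBC·BBA·A·BBA·BBA·A·BBA·A·A·CBC·CBC·A·A·CBC·A·A·CBC·CBC·A·A·CBC·A·A·CBC·CBC·A·A·CBC·CBC·CBC·BBA·A·BBA·BBA·A·BBA·CBC·CBC·BBA·A·BBA
    A ↦ CBC
    B ↦ A
    C ↦ BBA

A->CBC, B->A, C->BBA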